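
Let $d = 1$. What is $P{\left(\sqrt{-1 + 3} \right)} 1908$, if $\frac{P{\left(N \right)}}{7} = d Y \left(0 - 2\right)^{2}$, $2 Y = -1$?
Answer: $-26712$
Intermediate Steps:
$Y = - \frac{1}{2}$ ($Y = \frac{1}{2} \left(-1\right) = - \frac{1}{2} \approx -0.5$)
$P{\left(N \right)} = -14$ ($P{\left(N \right)} = 7 \cdot 1 \left(- \frac{1}{2}\right) \left(0 - 2\right)^{2} = 7 \left(- \frac{\left(-2\right)^{2}}{2}\right) = 7 \left(\left(- \frac{1}{2}\right) 4\right) = 7 \left(-2\right) = -14$)
$P{\left(\sqrt{-1 + 3} \right)} 1908 = \left(-14\right) 1908 = -26712$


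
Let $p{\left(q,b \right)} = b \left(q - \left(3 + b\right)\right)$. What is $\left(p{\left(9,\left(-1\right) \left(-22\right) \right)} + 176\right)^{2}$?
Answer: $30976$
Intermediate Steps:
$p{\left(q,b \right)} = b \left(-3 + q - b\right)$
$\left(p{\left(9,\left(-1\right) \left(-22\right) \right)} + 176\right)^{2} = \left(\left(-1\right) \left(-22\right) \left(-3 + 9 - \left(-1\right) \left(-22\right)\right) + 176\right)^{2} = \left(22 \left(-3 + 9 - 22\right) + 176\right)^{2} = \left(22 \left(-16\right) + 176\right)^{2} = \left(-352 + 176\right)^{2} = \left(-176\right)^{2} = 30976$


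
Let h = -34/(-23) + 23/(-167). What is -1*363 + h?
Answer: -1389134/3841 ≈ -361.66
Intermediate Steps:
h = 5149/3841 (h = -34*(-1/23) + 23*(-1/167) = 34/23 - 23/167 = 5149/3841 ≈ 1.3405)
-1*363 + h = -1*363 + 5149/3841 = -363 + 5149/3841 = -1389134/3841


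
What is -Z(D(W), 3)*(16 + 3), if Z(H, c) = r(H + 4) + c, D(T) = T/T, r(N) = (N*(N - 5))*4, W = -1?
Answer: -57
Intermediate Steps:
r(N) = 4*N*(-5 + N) (r(N) = (N*(-5 + N))*4 = 4*N*(-5 + N))
D(T) = 1
Z(H, c) = c + 4*(-1 + H)*(4 + H) (Z(H, c) = 4*(H + 4)*(-5 + (H + 4)) + c = 4*(4 + H)*(-5 + (4 + H)) + c = 4*(4 + H)*(-1 + H) + c = 4*(-1 + H)*(4 + H) + c = c + 4*(-1 + H)*(4 + H))
-Z(D(W), 3)*(16 + 3) = -(3 + 4*(-1 + 1)*(4 + 1))*(16 + 3) = -(3 + 4*0*5)*19 = -(3 + 0)*19 = -3*19 = -1*57 = -57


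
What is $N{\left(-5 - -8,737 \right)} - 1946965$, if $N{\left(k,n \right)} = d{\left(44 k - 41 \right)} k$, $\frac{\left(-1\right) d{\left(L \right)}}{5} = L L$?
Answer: $-2071180$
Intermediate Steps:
$d{\left(L \right)} = - 5 L^{2}$ ($d{\left(L \right)} = - 5 L L = - 5 L^{2}$)
$N{\left(k,n \right)} = - 5 k \left(-41 + 44 k\right)^{2}$ ($N{\left(k,n \right)} = - 5 \left(44 k - 41\right)^{2} k = - 5 \left(-41 + 44 k\right)^{2} k = - 5 k \left(-41 + 44 k\right)^{2}$)
$N{\left(-5 - -8,737 \right)} - 1946965 = - 5 \left(-5 - -8\right) \left(-41 + 44 \left(-5 - -8\right)\right)^{2} - 1946965 = - 5 \left(-5 + 8\right) \left(-41 + 44 \left(-5 + 8\right)\right)^{2} - 1946965 = \left(-5\right) 3 \left(-41 + 44 \cdot 3\right)^{2} - 1946965 = \left(-5\right) 3 \left(-41 + 132\right)^{2} - 1946965 = \left(-5\right) 3 \cdot 91^{2} - 1946965 = \left(-5\right) 3 \cdot 8281 - 1946965 = -124215 - 1946965 = -2071180$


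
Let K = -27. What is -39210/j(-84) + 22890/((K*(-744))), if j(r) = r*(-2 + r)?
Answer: -1080370/251937 ≈ -4.2883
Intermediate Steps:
-39210/j(-84) + 22890/((K*(-744))) = -39210*(-1/(84*(-2 - 84))) + 22890/((-27*(-744))) = -39210/((-84*(-86))) + 22890/20088 = -39210/7224 + 22890*(1/20088) = -39210*1/7224 + 3815/3348 = -6535/1204 + 3815/3348 = -1080370/251937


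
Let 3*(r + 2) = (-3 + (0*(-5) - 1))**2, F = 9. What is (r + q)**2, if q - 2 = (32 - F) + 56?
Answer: 64009/9 ≈ 7112.1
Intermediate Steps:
q = 81 (q = 2 + ((32 - 1*9) + 56) = 2 + ((32 - 9) + 56) = 2 + (23 + 56) = 2 + 79 = 81)
r = 10/3 (r = -2 + (-3 + (0*(-5) - 1))**2/3 = -2 + (-3 + (0 - 1))**2/3 = -2 + (-3 - 1)**2/3 = -2 + (1/3)*(-4)**2 = -2 + (1/3)*16 = -2 + 16/3 = 10/3 ≈ 3.3333)
(r + q)**2 = (10/3 + 81)**2 = (253/3)**2 = 64009/9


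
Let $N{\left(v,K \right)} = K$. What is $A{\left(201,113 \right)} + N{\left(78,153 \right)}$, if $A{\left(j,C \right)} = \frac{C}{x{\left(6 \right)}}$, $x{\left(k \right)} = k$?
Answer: $\frac{1031}{6} \approx 171.83$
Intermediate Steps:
$A{\left(j,C \right)} = \frac{C}{6}$
$A{\left(201,113 \right)} + N{\left(78,153 \right)} = \frac{1}{6} \cdot 113 + 153 = \frac{113}{6} + 153 = \frac{1031}{6}$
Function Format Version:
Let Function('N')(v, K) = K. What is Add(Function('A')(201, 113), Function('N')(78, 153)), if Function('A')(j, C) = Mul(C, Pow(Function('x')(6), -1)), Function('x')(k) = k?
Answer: Rational(1031, 6) ≈ 171.83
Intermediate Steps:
Function('A')(j, C) = Mul(Rational(1, 6), C) (Function('A')(j, C) = Mul(C, Pow(6, -1)) = Mul(C, Rational(1, 6)) = Mul(Rational(1, 6), C))
Add(Function('A')(201, 113), Function('N')(78, 153)) = Add(Mul(Rational(1, 6), 113), 153) = Add(Rational(113, 6), 153) = Rational(1031, 6)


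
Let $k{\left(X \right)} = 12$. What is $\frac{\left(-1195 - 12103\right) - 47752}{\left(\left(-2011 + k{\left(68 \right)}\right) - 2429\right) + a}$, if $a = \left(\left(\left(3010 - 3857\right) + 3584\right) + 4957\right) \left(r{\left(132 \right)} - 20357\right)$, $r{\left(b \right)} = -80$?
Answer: $\frac{30525}{78623353} \approx 0.00038824$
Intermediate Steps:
$a = -157242278$ ($a = \left(\left(\left(3010 - 3857\right) + 3584\right) + 4957\right) \left(-80 - 20357\right) = \left(\left(-847 + 3584\right) + 4957\right) \left(-20437\right) = \left(2737 + 4957\right) \left(-20437\right) = 7694 \left(-20437\right) = -157242278$)
$\frac{\left(-1195 - 12103\right) - 47752}{\left(\left(-2011 + k{\left(68 \right)}\right) - 2429\right) + a} = \frac{\left(-1195 - 12103\right) - 47752}{\left(\left(-2011 + 12\right) - 2429\right) - 157242278} = \frac{\left(-1195 - 12103\right) - 47752}{\left(-1999 - 2429\right) - 157242278} = \frac{-13298 - 47752}{-4428 - 157242278} = - \frac{61050}{-157246706} = \left(-61050\right) \left(- \frac{1}{157246706}\right) = \frac{30525}{78623353}$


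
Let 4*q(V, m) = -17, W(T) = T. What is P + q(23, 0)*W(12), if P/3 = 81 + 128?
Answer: 576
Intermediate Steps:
q(V, m) = -17/4 (q(V, m) = (¼)*(-17) = -17/4)
P = 627 (P = 3*(81 + 128) = 3*209 = 627)
P + q(23, 0)*W(12) = 627 - 17/4*12 = 627 - 51 = 576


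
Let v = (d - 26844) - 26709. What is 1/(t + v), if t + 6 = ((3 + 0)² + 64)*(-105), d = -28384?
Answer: -1/89608 ≈ -1.1160e-5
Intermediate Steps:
v = -81937 (v = (-28384 - 26844) - 26709 = -55228 - 26709 = -81937)
t = -7671 (t = -6 + ((3 + 0)² + 64)*(-105) = -6 + (3² + 64)*(-105) = -6 + (9 + 64)*(-105) = -6 + 73*(-105) = -6 - 7665 = -7671)
1/(t + v) = 1/(-7671 - 81937) = 1/(-89608) = -1/89608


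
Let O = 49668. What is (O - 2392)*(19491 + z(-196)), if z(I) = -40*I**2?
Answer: -71724736124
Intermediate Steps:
(O - 2392)*(19491 + z(-196)) = (49668 - 2392)*(19491 - 40*(-196)**2) = 47276*(19491 - 40*38416) = 47276*(19491 - 1536640) = 47276*(-1517149) = -71724736124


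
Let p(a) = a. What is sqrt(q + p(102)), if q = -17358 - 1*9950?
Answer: I*sqrt(27206) ≈ 164.94*I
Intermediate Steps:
q = -27308 (q = -17358 - 9950 = -27308)
sqrt(q + p(102)) = sqrt(-27308 + 102) = sqrt(-27206) = I*sqrt(27206)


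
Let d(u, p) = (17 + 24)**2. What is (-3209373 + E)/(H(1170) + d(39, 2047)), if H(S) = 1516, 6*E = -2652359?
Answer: -21908597/19182 ≈ -1142.1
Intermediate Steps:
E = -2652359/6 (E = (1/6)*(-2652359) = -2652359/6 ≈ -4.4206e+5)
d(u, p) = 1681 (d(u, p) = 41**2 = 1681)
(-3209373 + E)/(H(1170) + d(39, 2047)) = (-3209373 - 2652359/6)/(1516 + 1681) = -21908597/6/3197 = -21908597/6*1/3197 = -21908597/19182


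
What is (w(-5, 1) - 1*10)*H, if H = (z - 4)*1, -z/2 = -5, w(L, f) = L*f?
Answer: -90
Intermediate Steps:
z = 10 (z = -2*(-5) = 10)
H = 6 (H = (10 - 4)*1 = 6*1 = 6)
(w(-5, 1) - 1*10)*H = (-5*1 - 1*10)*6 = (-5 - 10)*6 = -15*6 = -90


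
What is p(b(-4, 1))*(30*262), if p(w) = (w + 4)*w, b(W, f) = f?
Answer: 39300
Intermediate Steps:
p(w) = w*(4 + w) (p(w) = (4 + w)*w = w*(4 + w))
p(b(-4, 1))*(30*262) = (1*(4 + 1))*(30*262) = (1*5)*7860 = 5*7860 = 39300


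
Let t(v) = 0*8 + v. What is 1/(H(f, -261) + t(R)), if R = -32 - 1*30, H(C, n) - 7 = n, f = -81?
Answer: -1/316 ≈ -0.0031646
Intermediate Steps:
H(C, n) = 7 + n
R = -62 (R = -32 - 30 = -62)
t(v) = v (t(v) = 0 + v = v)
1/(H(f, -261) + t(R)) = 1/((7 - 261) - 62) = 1/(-254 - 62) = 1/(-316) = -1/316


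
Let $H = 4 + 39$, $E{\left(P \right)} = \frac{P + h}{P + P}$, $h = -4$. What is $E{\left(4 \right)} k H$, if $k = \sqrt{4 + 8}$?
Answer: $0$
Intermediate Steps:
$E{\left(P \right)} = \frac{-4 + P}{2 P}$ ($E{\left(P \right)} = \frac{P - 4}{P + P} = \frac{-4 + P}{2 P}$)
$H = 43$
$k = 2 \sqrt{3}$ ($k = \sqrt{12} = 2 \sqrt{3} \approx 3.4641$)
$E{\left(4 \right)} k H = \frac{-4 + 4}{2 \cdot 4} \cdot 2 \sqrt{3} \cdot 43 = \frac{1}{2} \cdot \frac{1}{4} \cdot 0 \cdot 2 \sqrt{3} \cdot 43 = 0 \cdot 2 \sqrt{3} \cdot 43 = 0 \cdot 43 = 0$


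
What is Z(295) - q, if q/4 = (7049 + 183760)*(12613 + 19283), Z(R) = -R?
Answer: -24344175751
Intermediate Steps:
q = 24344175456 (q = 4*((7049 + 183760)*(12613 + 19283)) = 4*(190809*31896) = 4*6086043864 = 24344175456)
Z(295) - q = -1*295 - 1*24344175456 = -295 - 24344175456 = -24344175751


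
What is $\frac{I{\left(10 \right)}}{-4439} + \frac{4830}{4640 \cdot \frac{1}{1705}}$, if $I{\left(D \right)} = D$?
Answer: $\frac{3655578445}{2059696} \approx 1774.8$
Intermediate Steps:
$\frac{I{\left(10 \right)}}{-4439} + \frac{4830}{4640 \cdot \frac{1}{1705}} = \frac{10}{-4439} + \frac{4830}{4640 \cdot \frac{1}{1705}} = 10 \left(- \frac{1}{4439}\right) + \frac{4830}{4640 \cdot \frac{1}{1705}} = - \frac{10}{4439} + \frac{4830}{\frac{928}{341}} = - \frac{10}{4439} + 4830 \cdot \frac{341}{928} = - \frac{10}{4439} + \frac{823515}{464} = \frac{3655578445}{2059696}$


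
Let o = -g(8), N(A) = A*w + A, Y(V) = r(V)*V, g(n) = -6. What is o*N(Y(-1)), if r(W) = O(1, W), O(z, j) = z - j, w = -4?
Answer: 36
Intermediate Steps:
r(W) = 1 - W
Y(V) = V*(1 - V) (Y(V) = (1 - V)*V = V*(1 - V))
N(A) = -3*A (N(A) = A*(-4) + A = -4*A + A = -3*A)
o = 6 (o = -1*(-6) = 6)
o*N(Y(-1)) = 6*(-(-3)*(1 - 1*(-1))) = 6*(-(-3)*(1 + 1)) = 6*(-(-3)*2) = 6*(-3*(-2)) = 6*6 = 36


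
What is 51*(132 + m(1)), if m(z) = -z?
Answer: 6681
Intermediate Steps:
51*(132 + m(1)) = 51*(132 - 1*1) = 51*(132 - 1) = 51*131 = 6681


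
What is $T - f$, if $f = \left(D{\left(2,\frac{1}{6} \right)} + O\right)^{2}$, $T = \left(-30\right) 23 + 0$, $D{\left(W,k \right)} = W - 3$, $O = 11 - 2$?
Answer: $-754$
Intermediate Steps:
$O = 9$
$D{\left(W,k \right)} = -3 + W$ ($D{\left(W,k \right)} = W - 3 = -3 + W$)
$T = -690$ ($T = -690 + 0 = -690$)
$f = 64$ ($f = \left(\left(-3 + 2\right) + 9\right)^{2} = \left(-1 + 9\right)^{2} = 8^{2} = 64$)
$T - f = -690 - 64 = -754$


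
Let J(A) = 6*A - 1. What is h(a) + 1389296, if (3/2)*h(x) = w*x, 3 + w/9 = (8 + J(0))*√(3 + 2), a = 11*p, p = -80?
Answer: 1405136 - 36960*√5 ≈ 1.3225e+6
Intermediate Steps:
a = -880 (a = 11*(-80) = -880)
J(A) = -1 + 6*A
w = -27 + 63*√5 (w = -27 + 9*((8 + (-1 + 6*0))*√(3 + 2)) = -27 + 9*((8 + (-1 + 0))*√5) = -27 + 9*((8 - 1)*√5) = -27 + 9*(7*√5) = -27 + 63*√5 ≈ 113.87)
h(x) = 2*x*(-27 + 63*√5)/3 (h(x) = 2*((-27 + 63*√5)*x)/3 = 2*(x*(-27 + 63*√5))/3 = 2*x*(-27 + 63*√5)/3)
h(a) + 1389296 = 6*(-880)*(-3 + 7*√5) + 1389296 = (15840 - 36960*√5) + 1389296 = 1405136 - 36960*√5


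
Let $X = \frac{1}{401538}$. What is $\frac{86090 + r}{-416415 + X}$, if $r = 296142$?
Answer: $- \frac{153480672816}{167206446269} \approx -0.91791$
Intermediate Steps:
$X = \frac{1}{401538} \approx 2.4904 \cdot 10^{-6}$
$\frac{86090 + r}{-416415 + X} = \frac{86090 + 296142}{-416415 + \frac{1}{401538}} = \frac{382232}{- \frac{167206446269}{401538}} = 382232 \left(- \frac{401538}{167206446269}\right) = - \frac{153480672816}{167206446269}$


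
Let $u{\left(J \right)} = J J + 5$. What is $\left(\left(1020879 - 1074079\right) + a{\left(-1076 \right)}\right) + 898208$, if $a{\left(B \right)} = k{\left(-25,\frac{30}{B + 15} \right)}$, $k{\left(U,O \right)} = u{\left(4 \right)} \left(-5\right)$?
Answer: $844903$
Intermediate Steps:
$u{\left(J \right)} = 5 + J^{2}$ ($u{\left(J \right)} = J^{2} + 5 = 5 + J^{2}$)
$k{\left(U,O \right)} = -105$ ($k{\left(U,O \right)} = \left(5 + 4^{2}\right) \left(-5\right) = \left(5 + 16\right) \left(-5\right) = 21 \left(-5\right) = -105$)
$a{\left(B \right)} = -105$
$\left(\left(1020879 - 1074079\right) + a{\left(-1076 \right)}\right) + 898208 = \left(\left(1020879 - 1074079\right) - 105\right) + 898208 = \left(-53200 - 105\right) + 898208 = -53305 + 898208 = 844903$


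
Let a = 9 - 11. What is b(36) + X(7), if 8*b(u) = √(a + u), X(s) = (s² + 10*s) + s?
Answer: 126 + √34/8 ≈ 126.73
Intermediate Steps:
a = -2
X(s) = s² + 11*s
b(u) = √(-2 + u)/8
b(36) + X(7) = √(-2 + 36)/8 + 7*(11 + 7) = √34/8 + 7*18 = √34/8 + 126 = 126 + √34/8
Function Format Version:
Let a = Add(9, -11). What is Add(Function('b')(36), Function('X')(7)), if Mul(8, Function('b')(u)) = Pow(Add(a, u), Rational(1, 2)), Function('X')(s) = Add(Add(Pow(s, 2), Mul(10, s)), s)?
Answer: Add(126, Mul(Rational(1, 8), Pow(34, Rational(1, 2)))) ≈ 126.73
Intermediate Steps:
a = -2
Function('X')(s) = Add(Pow(s, 2), Mul(11, s))
Function('b')(u) = Mul(Rational(1, 8), Pow(Add(-2, u), Rational(1, 2)))
Add(Function('b')(36), Function('X')(7)) = Add(Mul(Rational(1, 8), Pow(Add(-2, 36), Rational(1, 2))), Mul(7, Add(11, 7))) = Add(Mul(Rational(1, 8), Pow(34, Rational(1, 2))), Mul(7, 18)) = Add(Mul(Rational(1, 8), Pow(34, Rational(1, 2))), 126) = Add(126, Mul(Rational(1, 8), Pow(34, Rational(1, 2))))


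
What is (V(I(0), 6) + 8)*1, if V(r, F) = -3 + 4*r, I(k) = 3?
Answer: 17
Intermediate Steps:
(V(I(0), 6) + 8)*1 = ((-3 + 4*3) + 8)*1 = ((-3 + 12) + 8)*1 = (9 + 8)*1 = 17*1 = 17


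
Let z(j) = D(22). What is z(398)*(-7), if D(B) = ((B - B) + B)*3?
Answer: -462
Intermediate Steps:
D(B) = 3*B (D(B) = (0 + B)*3 = B*3 = 3*B)
z(j) = 66 (z(j) = 3*22 = 66)
z(398)*(-7) = 66*(-7) = -462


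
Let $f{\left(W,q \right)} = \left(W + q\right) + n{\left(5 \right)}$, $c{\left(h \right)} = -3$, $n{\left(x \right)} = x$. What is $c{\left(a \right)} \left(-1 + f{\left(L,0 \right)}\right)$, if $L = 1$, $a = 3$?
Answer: $-15$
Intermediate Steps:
$f{\left(W,q \right)} = 5 + W + q$ ($f{\left(W,q \right)} = \left(W + q\right) + 5 = 5 + W + q$)
$c{\left(a \right)} \left(-1 + f{\left(L,0 \right)}\right) = - 3 \left(-1 + \left(5 + 1 + 0\right)\right) = - 3 \left(-1 + 6\right) = \left(-3\right) 5 = -15$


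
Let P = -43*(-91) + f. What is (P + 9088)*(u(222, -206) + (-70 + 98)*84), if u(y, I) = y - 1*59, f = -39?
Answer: 32599430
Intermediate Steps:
u(y, I) = -59 + y (u(y, I) = y - 59 = -59 + y)
P = 3874 (P = -43*(-91) - 39 = 3913 - 39 = 3874)
(P + 9088)*(u(222, -206) + (-70 + 98)*84) = (3874 + 9088)*((-59 + 222) + (-70 + 98)*84) = 12962*(163 + 28*84) = 12962*(163 + 2352) = 12962*2515 = 32599430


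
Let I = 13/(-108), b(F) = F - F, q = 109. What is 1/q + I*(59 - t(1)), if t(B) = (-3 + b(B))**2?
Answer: -35371/5886 ≈ -6.0093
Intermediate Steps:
b(F) = 0
t(B) = 9 (t(B) = (-3 + 0)**2 = (-3)**2 = 9)
I = -13/108 (I = 13*(-1/108) = -13/108 ≈ -0.12037)
1/q + I*(59 - t(1)) = 1/109 - 13*(59 - 1*9)/108 = 1/109 - 13*(59 - 9)/108 = 1/109 - 13/108*50 = 1/109 - 325/54 = -35371/5886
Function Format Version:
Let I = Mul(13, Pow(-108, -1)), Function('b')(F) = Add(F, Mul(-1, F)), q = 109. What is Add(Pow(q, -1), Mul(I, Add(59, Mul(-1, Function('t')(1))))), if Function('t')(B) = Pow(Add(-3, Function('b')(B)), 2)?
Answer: Rational(-35371, 5886) ≈ -6.0093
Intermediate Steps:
Function('b')(F) = 0
Function('t')(B) = 9 (Function('t')(B) = Pow(Add(-3, 0), 2) = Pow(-3, 2) = 9)
I = Rational(-13, 108) (I = Mul(13, Rational(-1, 108)) = Rational(-13, 108) ≈ -0.12037)
Add(Pow(q, -1), Mul(I, Add(59, Mul(-1, Function('t')(1))))) = Add(Pow(109, -1), Mul(Rational(-13, 108), Add(59, Mul(-1, 9)))) = Add(Rational(1, 109), Mul(Rational(-13, 108), Add(59, -9))) = Add(Rational(1, 109), Mul(Rational(-13, 108), 50)) = Add(Rational(1, 109), Rational(-325, 54)) = Rational(-35371, 5886)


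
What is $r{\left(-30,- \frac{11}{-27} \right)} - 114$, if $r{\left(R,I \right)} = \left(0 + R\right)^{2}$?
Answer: $786$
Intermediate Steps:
$r{\left(R,I \right)} = R^{2}$
$r{\left(-30,- \frac{11}{-27} \right)} - 114 = \left(-30\right)^{2} - 114 = 900 - 114 = 786$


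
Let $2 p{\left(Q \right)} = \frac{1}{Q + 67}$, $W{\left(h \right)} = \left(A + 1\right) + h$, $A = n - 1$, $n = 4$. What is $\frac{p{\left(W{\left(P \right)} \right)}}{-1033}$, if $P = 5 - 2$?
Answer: $- \frac{1}{152884} \approx -6.5409 \cdot 10^{-6}$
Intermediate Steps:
$P = 3$
$A = 3$ ($A = 4 - 1 = 3$)
$W{\left(h \right)} = 4 + h$ ($W{\left(h \right)} = \left(3 + 1\right) + h = 4 + h$)
$p{\left(Q \right)} = \frac{1}{2 \left(67 + Q\right)}$ ($p{\left(Q \right)} = \frac{1}{2 \left(Q + 67\right)} = \frac{1}{2 \left(67 + Q\right)}$)
$\frac{p{\left(W{\left(P \right)} \right)}}{-1033} = \frac{\frac{1}{2} \frac{1}{67 + \left(4 + 3\right)}}{-1033} = \frac{1}{2 \left(67 + 7\right)} \left(- \frac{1}{1033}\right) = \frac{1}{2 \cdot 74} \left(- \frac{1}{1033}\right) = \frac{1}{2} \cdot \frac{1}{74} \left(- \frac{1}{1033}\right) = \frac{1}{148} \left(- \frac{1}{1033}\right) = - \frac{1}{152884}$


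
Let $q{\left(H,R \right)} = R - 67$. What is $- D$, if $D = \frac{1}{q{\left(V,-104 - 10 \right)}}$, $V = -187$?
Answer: $\frac{1}{181} \approx 0.0055249$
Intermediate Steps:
$q{\left(H,R \right)} = -67 + R$
$D = - \frac{1}{181}$ ($D = \frac{1}{-67 - 114} = \frac{1}{-181} = - \frac{1}{181} \approx -0.0055249$)
$- D = \left(-1\right) \left(- \frac{1}{181}\right) = \frac{1}{181}$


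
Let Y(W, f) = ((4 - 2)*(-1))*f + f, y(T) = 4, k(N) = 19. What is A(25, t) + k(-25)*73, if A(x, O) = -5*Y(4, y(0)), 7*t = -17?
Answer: 1407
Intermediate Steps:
t = -17/7 (t = (⅐)*(-17) = -17/7 ≈ -2.4286)
Y(W, f) = -f (Y(W, f) = (2*(-1))*f + f = -2*f + f = -f)
A(x, O) = 20 (A(x, O) = -(-5)*4 = -5*(-4) = 20)
A(25, t) + k(-25)*73 = 20 + 19*73 = 20 + 1387 = 1407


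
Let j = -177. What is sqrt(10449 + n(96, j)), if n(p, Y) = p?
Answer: sqrt(10545) ≈ 102.69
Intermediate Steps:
sqrt(10449 + n(96, j)) = sqrt(10449 + 96) = sqrt(10545)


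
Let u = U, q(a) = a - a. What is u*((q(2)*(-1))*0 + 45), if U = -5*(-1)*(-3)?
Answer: -675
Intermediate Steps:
q(a) = 0
U = -15 (U = 5*(-3) = -15)
u = -15
u*((q(2)*(-1))*0 + 45) = -15*((0*(-1))*0 + 45) = -15*(0*0 + 45) = -15*(0 + 45) = -15*45 = -675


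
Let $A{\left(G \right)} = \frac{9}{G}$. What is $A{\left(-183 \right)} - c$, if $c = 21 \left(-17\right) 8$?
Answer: $\frac{174213}{61} \approx 2855.9$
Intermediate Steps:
$c = -2856$ ($c = \left(-357\right) 8 = -2856$)
$A{\left(-183 \right)} - c = \frac{9}{-183} - -2856 = 9 \left(- \frac{1}{183}\right) + 2856 = - \frac{3}{61} + 2856 = \frac{174213}{61}$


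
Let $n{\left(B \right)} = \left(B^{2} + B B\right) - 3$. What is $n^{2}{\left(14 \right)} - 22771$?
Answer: $128550$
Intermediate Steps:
$n{\left(B \right)} = -3 + 2 B^{2}$ ($n{\left(B \right)} = \left(B^{2} + B^{2}\right) - 3 = 2 B^{2} - 3 = -3 + 2 B^{2}$)
$n^{2}{\left(14 \right)} - 22771 = \left(-3 + 2 \cdot 14^{2}\right)^{2} - 22771 = \left(-3 + 2 \cdot 196\right)^{2} - 22771 = \left(-3 + 392\right)^{2} - 22771 = 389^{2} - 22771 = 151321 - 22771 = 128550$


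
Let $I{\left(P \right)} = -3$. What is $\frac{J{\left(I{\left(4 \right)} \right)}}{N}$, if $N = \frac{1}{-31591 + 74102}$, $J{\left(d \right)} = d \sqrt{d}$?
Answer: $- 127533 i \sqrt{3} \approx - 2.2089 \cdot 10^{5} i$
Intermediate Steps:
$J{\left(d \right)} = d^{\frac{3}{2}}$
$N = \frac{1}{42511} \approx 2.3523 \cdot 10^{-5}$
$\frac{J{\left(I{\left(4 \right)} \right)}}{N} = \left(-3\right)^{\frac{3}{2}} \frac{1}{\frac{1}{42511}} = - 3 i \sqrt{3} \cdot 42511 = - 127533 i \sqrt{3}$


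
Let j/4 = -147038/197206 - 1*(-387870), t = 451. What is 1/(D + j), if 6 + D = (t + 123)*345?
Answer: 98603/172506048836 ≈ 5.7159e-7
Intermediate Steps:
D = 198024 (D = -6 + (451 + 123)*345 = -6 + 574*345 = -6 + 198030 = 198024)
j = 152980288364/98603 (j = 4*(-147038/197206 - 1*(-387870)) = 4*(-147038*1/197206 + 387870) = 4*(-73519/98603 + 387870) = 4*(38245072091/98603) = 152980288364/98603 ≈ 1.5515e+6)
1/(D + j) = 1/(198024 + 152980288364/98603) = 1/(172506048836/98603) = 98603/172506048836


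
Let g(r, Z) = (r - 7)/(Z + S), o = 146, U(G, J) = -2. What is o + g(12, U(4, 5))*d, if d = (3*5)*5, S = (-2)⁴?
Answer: 2419/14 ≈ 172.79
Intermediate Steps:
S = 16
d = 75 (d = 15*5 = 75)
g(r, Z) = (-7 + r)/(16 + Z) (g(r, Z) = (r - 7)/(Z + 16) = (-7 + r)/(16 + Z))
o + g(12, U(4, 5))*d = 146 + ((-7 + 12)/(16 - 2))*75 = 146 + (5/14)*75 = 146 + 375/14 = 2419/14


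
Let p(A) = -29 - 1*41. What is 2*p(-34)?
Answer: -140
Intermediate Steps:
p(A) = -70 (p(A) = -29 - 41 = -70)
2*p(-34) = 2*(-70) = -140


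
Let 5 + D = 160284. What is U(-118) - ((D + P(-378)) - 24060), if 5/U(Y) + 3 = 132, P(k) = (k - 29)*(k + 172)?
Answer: -28387864/129 ≈ -2.2006e+5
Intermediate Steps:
D = 160279 (D = -5 + 160284 = 160279)
P(k) = (-29 + k)*(172 + k)
U(Y) = 5/129 (U(Y) = 5/(-3 + 132) = 5/129)
U(-118) - ((D + P(-378)) - 24060) = 5/129 - ((160279 + (-4988 + (-378)² + 143*(-378))) - 24060) = 5/129 - ((160279 + (-4988 + 142884 - 54054)) - 24060) = 5/129 - ((160279 + 83842) - 24060) = 5/129 - (244121 - 24060) = 5/129 - 1*220061 = 5/129 - 220061 = -28387864/129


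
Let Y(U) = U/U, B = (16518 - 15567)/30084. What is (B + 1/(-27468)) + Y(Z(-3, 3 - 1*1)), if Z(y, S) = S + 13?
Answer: 162928/157941 ≈ 1.0316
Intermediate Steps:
B = 317/10028 (B = 951*(1/30084) = 317/10028 ≈ 0.031612)
Z(y, S) = 13 + S
Y(U) = 1
(B + 1/(-27468)) + Y(Z(-3, 3 - 1*1)) = (317/10028 + 1/(-27468)) + 1 = (317/10028 - 1/27468) + 1 = 4987/157941 + 1 = 162928/157941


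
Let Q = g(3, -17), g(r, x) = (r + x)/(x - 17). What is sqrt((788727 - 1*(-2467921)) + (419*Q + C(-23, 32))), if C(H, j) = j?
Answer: sqrt(941230381)/17 ≈ 1804.7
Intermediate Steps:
g(r, x) = (r + x)/(-17 + x)
Q = 7/17 (Q = (3 - 17)/(-17 - 17) = -14/(-34) = -1/34*(-14) = 7/17 ≈ 0.41176)
sqrt((788727 - 1*(-2467921)) + (419*Q + C(-23, 32))) = sqrt((788727 - 1*(-2467921)) + (419*(7/17) + 32)) = sqrt((788727 + 2467921) + (2933/17 + 32)) = sqrt(3256648 + 3477/17) = sqrt(55366493/17) = sqrt(941230381)/17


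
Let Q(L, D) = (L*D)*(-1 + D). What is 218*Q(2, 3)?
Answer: 2616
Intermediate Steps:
Q(L, D) = D*L*(-1 + D) (Q(L, D) = (D*L)*(-1 + D) = D*L*(-1 + D))
218*Q(2, 3) = 218*(3*2*(-1 + 3)) = 218*(3*2*2) = 218*12 = 2616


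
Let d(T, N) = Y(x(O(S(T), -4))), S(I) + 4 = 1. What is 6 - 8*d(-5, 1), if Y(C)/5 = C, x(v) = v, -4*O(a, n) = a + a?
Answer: -54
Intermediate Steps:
S(I) = -3 (S(I) = -4 + 1 = -3)
O(a, n) = -a/2 (O(a, n) = -(a + a)/4 = -a/2)
Y(C) = 5*C
d(T, N) = 15/2 (d(T, N) = 5*(-½*(-3)) = 5*(3/2) = 15/2)
6 - 8*d(-5, 1) = 6 - 8*15/2 = 6 - 60 = -54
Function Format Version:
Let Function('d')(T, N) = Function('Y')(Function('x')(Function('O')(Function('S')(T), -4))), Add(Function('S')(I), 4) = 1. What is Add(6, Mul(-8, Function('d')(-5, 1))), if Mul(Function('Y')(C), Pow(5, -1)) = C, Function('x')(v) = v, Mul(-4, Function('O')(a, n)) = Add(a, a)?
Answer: -54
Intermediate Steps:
Function('S')(I) = -3 (Function('S')(I) = Add(-4, 1) = -3)
Function('O')(a, n) = Mul(Rational(-1, 2), a) (Function('O')(a, n) = Mul(Rational(-1, 4), Add(a, a)) = Mul(Rational(-1, 4), Mul(2, a)) = Mul(Rational(-1, 2), a))
Function('Y')(C) = Mul(5, C)
Function('d')(T, N) = Rational(15, 2) (Function('d')(T, N) = Mul(5, Mul(Rational(-1, 2), -3)) = Mul(5, Rational(3, 2)) = Rational(15, 2))
Add(6, Mul(-8, Function('d')(-5, 1))) = Add(6, Mul(-8, Rational(15, 2))) = Add(6, -60) = -54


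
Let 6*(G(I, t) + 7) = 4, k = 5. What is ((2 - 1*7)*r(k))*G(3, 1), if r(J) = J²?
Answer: 2375/3 ≈ 791.67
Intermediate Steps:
G(I, t) = -19/3 (G(I, t) = -7 + (⅙)*4 = -7 + ⅔ = -19/3)
((2 - 1*7)*r(k))*G(3, 1) = ((2 - 1*7)*5²)*(-19/3) = ((2 - 7)*25)*(-19/3) = -5*25*(-19/3) = -125*(-19/3) = 2375/3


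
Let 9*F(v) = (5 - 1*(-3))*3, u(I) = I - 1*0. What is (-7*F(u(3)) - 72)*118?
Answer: -32096/3 ≈ -10699.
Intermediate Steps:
u(I) = I (u(I) = I + 0 = I)
F(v) = 8/3 (F(v) = ((5 - 1*(-3))*3)/9 = ((5 + 3)*3)/9 = (8*3)/9 = (⅑)*24 = 8/3)
(-7*F(u(3)) - 72)*118 = (-7*8/3 - 72)*118 = (-56/3 - 72)*118 = -272/3*118 = -32096/3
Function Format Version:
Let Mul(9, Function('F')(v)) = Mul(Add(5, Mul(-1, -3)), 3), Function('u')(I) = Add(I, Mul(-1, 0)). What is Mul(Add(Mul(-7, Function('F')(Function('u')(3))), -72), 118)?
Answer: Rational(-32096, 3) ≈ -10699.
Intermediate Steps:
Function('u')(I) = I (Function('u')(I) = Add(I, 0) = I)
Function('F')(v) = Rational(8, 3) (Function('F')(v) = Mul(Rational(1, 9), Mul(Add(5, Mul(-1, -3)), 3)) = Mul(Rational(1, 9), Mul(Add(5, 3), 3)) = Mul(Rational(1, 9), Mul(8, 3)) = Mul(Rational(1, 9), 24) = Rational(8, 3))
Mul(Add(Mul(-7, Function('F')(Function('u')(3))), -72), 118) = Mul(Add(Mul(-7, Rational(8, 3)), -72), 118) = Mul(Add(Rational(-56, 3), -72), 118) = Mul(Rational(-272, 3), 118) = Rational(-32096, 3)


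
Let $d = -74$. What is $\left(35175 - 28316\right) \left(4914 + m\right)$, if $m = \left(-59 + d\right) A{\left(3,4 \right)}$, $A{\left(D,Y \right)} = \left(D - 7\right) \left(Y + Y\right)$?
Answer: $62897030$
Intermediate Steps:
$A{\left(D,Y \right)} = 2 Y \left(-7 + D\right)$ ($A{\left(D,Y \right)} = \left(-7 + D\right) 2 Y = 2 Y \left(-7 + D\right)$)
$m = 4256$ ($m = \left(-59 - 74\right) 2 \cdot 4 \left(-7 + 3\right) = - 133 \cdot 2 \cdot 4 \left(-4\right) = \left(-133\right) \left(-32\right) = 4256$)
$\left(35175 - 28316\right) \left(4914 + m\right) = \left(35175 - 28316\right) \left(4914 + 4256\right) = 6859 \cdot 9170 = 62897030$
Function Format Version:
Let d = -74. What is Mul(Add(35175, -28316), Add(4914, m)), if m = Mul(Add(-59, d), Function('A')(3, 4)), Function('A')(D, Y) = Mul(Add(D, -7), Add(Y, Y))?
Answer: 62897030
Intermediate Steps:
Function('A')(D, Y) = Mul(2, Y, Add(-7, D)) (Function('A')(D, Y) = Mul(Add(-7, D), Mul(2, Y)) = Mul(2, Y, Add(-7, D)))
m = 4256 (m = Mul(Add(-59, -74), Mul(2, 4, Add(-7, 3))) = Mul(-133, Mul(2, 4, -4)) = Mul(-133, -32) = 4256)
Mul(Add(35175, -28316), Add(4914, m)) = Mul(Add(35175, -28316), Add(4914, 4256)) = Mul(6859, 9170) = 62897030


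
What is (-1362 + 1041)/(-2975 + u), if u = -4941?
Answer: 321/7916 ≈ 0.040551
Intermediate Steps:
(-1362 + 1041)/(-2975 + u) = (-1362 + 1041)/(-2975 - 4941) = -321/(-7916) = -321*(-1/7916) = 321/7916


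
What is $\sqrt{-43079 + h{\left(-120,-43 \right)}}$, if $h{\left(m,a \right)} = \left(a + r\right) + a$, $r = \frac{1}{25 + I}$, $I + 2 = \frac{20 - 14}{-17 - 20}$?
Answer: $\frac{2 i \sqrt{45592985}}{65} \approx 207.76 i$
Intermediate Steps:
$I = - \frac{80}{37}$ ($I = -2 + \frac{20 - 14}{-17 - 20} = -2 + \frac{6}{-37} = -2 + 6 \left(- \frac{1}{37}\right) = -2 - \frac{6}{37} = - \frac{80}{37} \approx -2.1622$)
$r = \frac{37}{845}$ ($r = \frac{1}{25 - \frac{80}{37}} = \frac{1}{\frac{845}{37}} = \frac{37}{845} \approx 0.043787$)
$h{\left(m,a \right)} = \frac{37}{845} + 2 a$ ($h{\left(m,a \right)} = \left(a + \frac{37}{845}\right) + a = \left(\frac{37}{845} + a\right) + a = \frac{37}{845} + 2 a$)
$\sqrt{-43079 + h{\left(-120,-43 \right)}} = \sqrt{-43079 + \left(\frac{37}{845} + 2 \left(-43\right)\right)} = \sqrt{-43079 + \left(\frac{37}{845} - 86\right)} = \sqrt{-43079 - \frac{72633}{845}} = \sqrt{- \frac{36474388}{845}} = \frac{2 i \sqrt{45592985}}{65}$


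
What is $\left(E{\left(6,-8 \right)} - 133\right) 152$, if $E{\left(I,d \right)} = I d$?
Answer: $-27512$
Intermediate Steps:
$\left(E{\left(6,-8 \right)} - 133\right) 152 = \left(6 \left(-8\right) - 133\right) 152 = \left(-48 - 133\right) 152 = \left(-181\right) 152 = -27512$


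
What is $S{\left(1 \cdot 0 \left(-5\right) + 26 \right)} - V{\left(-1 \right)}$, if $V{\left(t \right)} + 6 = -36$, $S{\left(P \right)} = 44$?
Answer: $86$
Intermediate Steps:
$V{\left(t \right)} = -42$ ($V{\left(t \right)} = -6 - 36 = -42$)
$S{\left(1 \cdot 0 \left(-5\right) + 26 \right)} - V{\left(-1 \right)} = 44 - -42 = 44 + 42 = 86$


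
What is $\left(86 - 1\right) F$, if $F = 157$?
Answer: $13345$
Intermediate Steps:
$\left(86 - 1\right) F = \left(86 - 1\right) 157 = 85 \cdot 157 = 13345$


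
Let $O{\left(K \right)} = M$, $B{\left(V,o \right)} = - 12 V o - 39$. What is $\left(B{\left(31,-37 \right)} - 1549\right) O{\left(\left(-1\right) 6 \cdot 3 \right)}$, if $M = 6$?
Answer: $73056$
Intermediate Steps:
$B{\left(V,o \right)} = -39 - 12 V o$ ($B{\left(V,o \right)} = - 12 V o - 39 = -39 - 12 V o$)
$O{\left(K \right)} = 6$
$\left(B{\left(31,-37 \right)} - 1549\right) O{\left(\left(-1\right) 6 \cdot 3 \right)} = \left(\left(-39 - 372 \left(-37\right)\right) - 1549\right) 6 = \left(\left(-39 + 13764\right) - 1549\right) 6 = \left(13725 - 1549\right) 6 = 12176 \cdot 6 = 73056$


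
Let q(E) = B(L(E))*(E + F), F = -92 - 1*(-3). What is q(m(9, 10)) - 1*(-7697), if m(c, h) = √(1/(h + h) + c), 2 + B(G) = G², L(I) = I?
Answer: 141391/20 + 141*√905/200 ≈ 7090.8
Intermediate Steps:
B(G) = -2 + G²
m(c, h) = √(c + 1/(2*h)) (m(c, h) = √(1/(2*h) + c) = √(c + 1/(2*h)))
F = -89 (F = -92 + 3 = -89)
q(E) = (-89 + E)*(-2 + E²) (q(E) = (-2 + E²)*(E - 89) = (-2 + E²)*(-89 + E) = (-89 + E)*(-2 + E²))
q(m(9, 10)) - 1*(-7697) = (-89 + √(2/10 + 4*9)/2)*(-2 + (√(2/10 + 4*9)/2)²) - 1*(-7697) = (-89 + √(2*(⅒) + 36)/2)*(-2 + (√(2*(⅒) + 36)/2)²) + 7697 = (-89 + √(⅕ + 36)/2)*(-2 + (√(⅕ + 36)/2)²) + 7697 = (-89 + √(181/5)/2)*(-2 + (√(181/5)/2)²) + 7697 = (-89 + (√905/5)/2)*(-2 + ((√905/5)/2)²) + 7697 = (-89 + √905/10)*(-2 + (√905/10)²) + 7697 = (-89 + √905/10)*(-2 + 181/20) + 7697 = (-89 + √905/10)*(141/20) + 7697 = (-12549/20 + 141*√905/200) + 7697 = 141391/20 + 141*√905/200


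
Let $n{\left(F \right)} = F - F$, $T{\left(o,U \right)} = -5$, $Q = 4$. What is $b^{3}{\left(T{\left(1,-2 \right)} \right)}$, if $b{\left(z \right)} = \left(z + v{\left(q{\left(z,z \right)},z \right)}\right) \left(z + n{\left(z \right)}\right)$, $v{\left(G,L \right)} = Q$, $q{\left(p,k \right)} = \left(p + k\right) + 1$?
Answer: $125$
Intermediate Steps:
$q{\left(p,k \right)} = 1 + k + p$ ($q{\left(p,k \right)} = \left(k + p\right) + 1 = 1 + k + p$)
$v{\left(G,L \right)} = 4$
$n{\left(F \right)} = 0$
$b{\left(z \right)} = z \left(4 + z\right)$ ($b{\left(z \right)} = \left(z + 4\right) \left(z + 0\right) = \left(4 + z\right) z = z \left(4 + z\right)$)
$b^{3}{\left(T{\left(1,-2 \right)} \right)} = \left(- 5 \left(4 - 5\right)\right)^{3} = \left(\left(-5\right) \left(-1\right)\right)^{3} = 5^{3} = 125$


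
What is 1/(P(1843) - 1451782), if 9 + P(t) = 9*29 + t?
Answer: -1/1449687 ≈ -6.8980e-7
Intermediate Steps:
P(t) = 252 + t (P(t) = -9 + (9*29 + t) = -9 + (261 + t) = 252 + t)
1/(P(1843) - 1451782) = 1/((252 + 1843) - 1451782) = 1/(2095 - 1451782) = 1/(-1449687) = -1/1449687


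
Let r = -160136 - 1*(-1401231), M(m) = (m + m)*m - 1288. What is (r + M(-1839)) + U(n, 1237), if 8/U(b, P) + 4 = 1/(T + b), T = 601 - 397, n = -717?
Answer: 16431487293/2053 ≈ 8.0036e+6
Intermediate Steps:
T = 204
U(b, P) = 8/(-4 + 1/(204 + b))
M(m) = -1288 + 2*m² (M(m) = (2*m)*m - 1288 = 2*m² - 1288 = -1288 + 2*m²)
r = 1241095 (r = -160136 + 1401231 = 1241095)
(r + M(-1839)) + U(n, 1237) = (1241095 + (-1288 + 2*(-1839)²)) + 8*(-204 - 1*(-717))/(815 + 4*(-717)) = (1241095 + (-1288 + 2*3381921)) + 8*(-204 + 717)/(815 - 2868) = (1241095 + (-1288 + 6763842)) + 8*513/(-2053) = (1241095 + 6762554) + 8*(-1/2053)*513 = 8003649 - 4104/2053 = 16431487293/2053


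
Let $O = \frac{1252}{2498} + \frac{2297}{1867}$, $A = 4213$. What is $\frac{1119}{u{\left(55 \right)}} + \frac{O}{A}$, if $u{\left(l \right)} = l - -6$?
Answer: $\frac{10993551924796}{599277607819} \approx 18.345$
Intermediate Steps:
$u{\left(l \right)} = 6 + l$ ($u{\left(l \right)} = l + 6 = 6 + l$)
$O = \frac{4037695}{2331883}$ ($O = 1252 \cdot \frac{1}{2498} + 2297 \cdot \frac{1}{1867} = \frac{626}{1249} + \frac{2297}{1867} = \frac{4037695}{2331883} \approx 1.7315$)
$\frac{1119}{u{\left(55 \right)}} + \frac{O}{A} = \frac{1119}{6 + 55} + \frac{4037695}{2331883 \cdot 4213} = \frac{1119}{61} + \frac{4037695}{2331883} \cdot \frac{1}{4213} = 1119 \cdot \frac{1}{61} + \frac{4037695}{9824223079} = \frac{1119}{61} + \frac{4037695}{9824223079} = \frac{10993551924796}{599277607819}$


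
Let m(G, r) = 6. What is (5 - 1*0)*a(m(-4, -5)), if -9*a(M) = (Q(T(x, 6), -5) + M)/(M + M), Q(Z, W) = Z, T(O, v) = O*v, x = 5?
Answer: -5/3 ≈ -1.6667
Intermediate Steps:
a(M) = -(30 + M)/(18*M) (a(M) = -(5*6 + M)/(9*(M + M)) = -(30 + M)/(9*(2*M)) = -(30 + M)*1/(2*M)/9 = -(30 + M)/(18*M))
(5 - 1*0)*a(m(-4, -5)) = (5 - 1*0)*((1/18)*(-30 - 1*6)/6) = (5 + 0)*((1/18)*(1/6)*(-30 - 6)) = 5*((1/18)*(1/6)*(-36)) = 5*(-1/3) = -5/3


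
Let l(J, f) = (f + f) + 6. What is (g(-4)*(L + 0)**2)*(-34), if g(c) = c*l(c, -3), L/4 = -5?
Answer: 0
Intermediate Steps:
L = -20 (L = 4*(-5) = -20)
l(J, f) = 6 + 2*f (l(J, f) = 2*f + 6 = 6 + 2*f)
g(c) = 0 (g(c) = c*(6 + 2*(-3)) = c*(6 - 6) = c*0 = 0)
(g(-4)*(L + 0)**2)*(-34) = (0*(-20 + 0)**2)*(-34) = (0*(-20)**2)*(-34) = (0*400)*(-34) = 0*(-34) = 0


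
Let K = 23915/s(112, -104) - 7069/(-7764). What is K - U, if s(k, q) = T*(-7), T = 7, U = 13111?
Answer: -5173226075/380436 ≈ -13598.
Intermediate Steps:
s(k, q) = -49 (s(k, q) = 7*(-7) = -49)
K = -185329679/380436 (K = 23915/(-49) - 7069/(-7764) = 23915*(-1/49) - 7069*(-1/7764) = -23915/49 + 7069/7764 = -185329679/380436 ≈ -487.15)
K - U = -185329679/380436 - 1*13111 = -185329679/380436 - 13111 = -5173226075/380436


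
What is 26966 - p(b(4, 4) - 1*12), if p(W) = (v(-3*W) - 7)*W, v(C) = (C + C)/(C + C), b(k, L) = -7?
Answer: 26852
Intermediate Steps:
v(C) = 1 (v(C) = (2*C)/((2*C)) = (2*C)*(1/(2*C)) = 1)
p(W) = -6*W (p(W) = (1 - 7)*W = -6*W)
26966 - p(b(4, 4) - 1*12) = 26966 - (-6)*(-7 - 1*12) = 26966 - (-6)*(-7 - 12) = 26966 - (-6)*(-19) = 26966 - 1*114 = 26966 - 114 = 26852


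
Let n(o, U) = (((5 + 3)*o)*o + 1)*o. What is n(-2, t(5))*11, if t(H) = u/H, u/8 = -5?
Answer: -726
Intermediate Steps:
u = -40 (u = 8*(-5) = -40)
t(H) = -40/H
n(o, U) = o*(1 + 8*o²) (n(o, U) = ((8*o)*o + 1)*o = (8*o² + 1)*o = (1 + 8*o²)*o = o*(1 + 8*o²))
n(-2, t(5))*11 = (-2 + 8*(-2)³)*11 = (-2 + 8*(-8))*11 = (-2 - 64)*11 = -66*11 = -726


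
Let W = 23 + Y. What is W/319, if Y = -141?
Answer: -118/319 ≈ -0.36991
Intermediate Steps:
W = -118 (W = 23 - 141 = -118)
W/319 = -118/319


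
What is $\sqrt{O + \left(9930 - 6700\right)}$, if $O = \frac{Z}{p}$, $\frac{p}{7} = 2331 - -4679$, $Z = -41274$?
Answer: $\frac{\sqrt{1943844577955}}{24535} \approx 56.826$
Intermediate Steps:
$p = 49070$ ($p = 7 \left(2331 - -4679\right) = 7 \left(2331 + 4679\right) = 7 \cdot 7010 = 49070$)
$O = - \frac{20637}{24535}$ ($O = - \frac{41274}{49070} = \left(-41274\right) \frac{1}{49070} = - \frac{20637}{24535} \approx -0.84112$)
$\sqrt{O + \left(9930 - 6700\right)} = \sqrt{- \frac{20637}{24535} + \left(9930 - 6700\right)} = \sqrt{- \frac{20637}{24535} + 3230} = \sqrt{\frac{79227413}{24535}} = \frac{\sqrt{1943844577955}}{24535}$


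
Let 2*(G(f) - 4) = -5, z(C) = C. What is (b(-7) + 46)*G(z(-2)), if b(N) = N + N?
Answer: 48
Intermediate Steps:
b(N) = 2*N
G(f) = 3/2 (G(f) = 4 + (1/2)*(-5) = 4 - 5/2 = 3/2)
(b(-7) + 46)*G(z(-2)) = (2*(-7) + 46)*(3/2) = (-14 + 46)*(3/2) = 32*(3/2) = 48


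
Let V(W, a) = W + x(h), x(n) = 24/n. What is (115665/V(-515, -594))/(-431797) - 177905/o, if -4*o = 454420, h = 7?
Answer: 55036053164372/35132688360097 ≈ 1.5665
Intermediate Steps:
o = -113605 (o = -¼*454420 = -113605)
V(W, a) = 24/7 + W (V(W, a) = W + 24/7 = 24/7 + W)
(115665/V(-515, -594))/(-431797) - 177905/o = (115665/(24/7 - 515))/(-431797) - 177905/(-113605) = (115665/(-3581/7))*(-1/431797) - 177905*(-1/113605) = (115665*(-7/3581))*(-1/431797) + 35581/22721 = -809655/3581*(-1/431797) + 35581/22721 = 809655/1546265057 + 35581/22721 = 55036053164372/35132688360097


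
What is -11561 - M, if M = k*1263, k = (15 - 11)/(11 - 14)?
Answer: -9877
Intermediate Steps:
k = -4/3 (k = 4/(-3) = 4*(-⅓) = -4/3 ≈ -1.3333)
M = -1684 (M = -4/3*1263 = -1684)
-11561 - M = -11561 - 1*(-1684) = -11561 + 1684 = -9877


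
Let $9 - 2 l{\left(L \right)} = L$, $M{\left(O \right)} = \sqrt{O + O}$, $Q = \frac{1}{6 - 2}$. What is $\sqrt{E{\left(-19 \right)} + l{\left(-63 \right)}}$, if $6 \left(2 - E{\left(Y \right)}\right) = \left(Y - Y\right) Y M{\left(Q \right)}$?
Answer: $\sqrt{38} \approx 6.1644$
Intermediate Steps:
$Q = \frac{1}{4} \approx 0.25$
$M{\left(O \right)} = \sqrt{2} \sqrt{O}$ ($M{\left(O \right)} = \sqrt{2 O} = \sqrt{2} \sqrt{O}$)
$l{\left(L \right)} = \frac{9}{2} - \frac{L}{2}$
$E{\left(Y \right)} = 2$ ($E{\left(Y \right)} = 2 - \frac{\left(Y - Y\right) Y \frac{\sqrt{2}}{2}}{6} = 2 - \frac{0 Y \sqrt{2} \cdot \frac{1}{2}}{6} = 2 - \frac{0 \frac{\sqrt{2}}{2}}{6} = 2 - 0 = 2 + 0 = 2$)
$\sqrt{E{\left(-19 \right)} + l{\left(-63 \right)}} = \sqrt{2 + \left(\frac{9}{2} - - \frac{63}{2}\right)} = \sqrt{2 + \left(\frac{9}{2} + \frac{63}{2}\right)} = \sqrt{2 + 36} = \sqrt{38}$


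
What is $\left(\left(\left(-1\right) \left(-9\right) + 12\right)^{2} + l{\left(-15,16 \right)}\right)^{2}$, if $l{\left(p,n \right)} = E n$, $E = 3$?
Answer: $239121$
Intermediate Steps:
$l{\left(p,n \right)} = 3 n$
$\left(\left(\left(-1\right) \left(-9\right) + 12\right)^{2} + l{\left(-15,16 \right)}\right)^{2} = \left(\left(\left(-1\right) \left(-9\right) + 12\right)^{2} + 3 \cdot 16\right)^{2} = \left(\left(9 + 12\right)^{2} + 48\right)^{2} = \left(21^{2} + 48\right)^{2} = \left(441 + 48\right)^{2} = 489^{2} = 239121$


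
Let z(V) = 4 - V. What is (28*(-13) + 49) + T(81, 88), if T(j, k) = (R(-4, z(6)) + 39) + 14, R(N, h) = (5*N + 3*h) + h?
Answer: -290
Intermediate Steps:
R(N, h) = 4*h + 5*N (R(N, h) = (3*h + 5*N) + h = 4*h + 5*N)
T(j, k) = 25 (T(j, k) = ((4*(4 - 1*6) + 5*(-4)) + 39) + 14 = ((4*(4 - 6) - 20) + 39) + 14 = ((4*(-2) - 20) + 39) + 14 = ((-8 - 20) + 39) + 14 = (-28 + 39) + 14 = 11 + 14 = 25)
(28*(-13) + 49) + T(81, 88) = (28*(-13) + 49) + 25 = (-364 + 49) + 25 = -315 + 25 = -290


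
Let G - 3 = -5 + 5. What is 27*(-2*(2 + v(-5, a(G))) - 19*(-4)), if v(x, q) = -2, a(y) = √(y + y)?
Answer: 2052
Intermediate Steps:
G = 3 (G = 3 + (-5 + 5) = 3 + 0 = 3)
a(y) = √2*√y (a(y) = √(2*y) = √2*√y)
27*(-2*(2 + v(-5, a(G))) - 19*(-4)) = 27*(-2*(2 - 2) - 19*(-4)) = 27*(-2*0 + 76) = 27*(0 + 76) = 27*76 = 2052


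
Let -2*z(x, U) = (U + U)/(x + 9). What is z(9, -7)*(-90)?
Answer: -35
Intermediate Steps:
z(x, U) = -U/(9 + x) (z(x, U) = -(U + U)/(2*(x + 9)) = -2*U/(2*(9 + x)) = -U/(9 + x))
z(9, -7)*(-90) = -1*(-7)/(9 + 9)*(-90) = -1*(-7)/18*(-90) = -1*(-7)*1/18*(-90) = (7/18)*(-90) = -35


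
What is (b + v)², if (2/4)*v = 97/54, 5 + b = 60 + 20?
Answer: 4502884/729 ≈ 6176.8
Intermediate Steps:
b = 75 (b = -5 + (60 + 20) = -5 + 80 = 75)
v = 97/27 (v = 2*(97/54) = 97/27 ≈ 3.5926)
(b + v)² = (75 + 97/27)² = (2122/27)² = 4502884/729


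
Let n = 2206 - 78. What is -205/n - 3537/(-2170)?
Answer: 505849/329840 ≈ 1.5336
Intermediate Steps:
n = 2128
-205/n - 3537/(-2170) = -205/2128 - 3537/(-2170) = -205*1/2128 - 3537*(-1/2170) = -205/2128 + 3537/2170 = 505849/329840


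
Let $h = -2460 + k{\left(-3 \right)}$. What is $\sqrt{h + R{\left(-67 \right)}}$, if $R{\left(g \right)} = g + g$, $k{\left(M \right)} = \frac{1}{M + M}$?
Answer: $\frac{i \sqrt{93390}}{6} \approx 50.933 i$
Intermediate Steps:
$k{\left(M \right)} = \frac{1}{2 M}$
$R{\left(g \right)} = 2 g$
$h = - \frac{14761}{6}$ ($h = -2460 + \frac{1}{2 \left(-3\right)} = -2460 + \frac{1}{2} \left(- \frac{1}{3}\right) = -2460 - \frac{1}{6} = - \frac{14761}{6} \approx -2460.2$)
$\sqrt{h + R{\left(-67 \right)}} = \sqrt{- \frac{14761}{6} + 2 \left(-67\right)} = \sqrt{- \frac{14761}{6} - 134} = \sqrt{- \frac{15565}{6}} = \frac{i \sqrt{93390}}{6}$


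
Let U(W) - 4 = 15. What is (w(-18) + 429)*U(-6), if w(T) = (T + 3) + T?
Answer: 7524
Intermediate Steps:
w(T) = 3 + 2*T (w(T) = (3 + T) + T = 3 + 2*T)
U(W) = 19 (U(W) = 4 + 15 = 19)
(w(-18) + 429)*U(-6) = ((3 + 2*(-18)) + 429)*19 = ((3 - 36) + 429)*19 = (-33 + 429)*19 = 396*19 = 7524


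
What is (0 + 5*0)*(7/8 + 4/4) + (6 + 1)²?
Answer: 49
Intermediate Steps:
(0 + 5*0)*(7/8 + 4/4) + (6 + 1)² = (0 + 0)*(7*(⅛) + 4*(¼)) + 7² = 0*(7/8 + 1) + 49 = 0*(15/8) + 49 = 0 + 49 = 49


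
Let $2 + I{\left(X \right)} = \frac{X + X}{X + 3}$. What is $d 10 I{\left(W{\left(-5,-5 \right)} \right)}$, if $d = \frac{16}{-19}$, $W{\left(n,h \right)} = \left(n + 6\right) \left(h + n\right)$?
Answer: $- \frac{960}{133} \approx -7.218$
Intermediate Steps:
$W{\left(n,h \right)} = \left(6 + n\right) \left(h + n\right)$
$I{\left(X \right)} = -2 + \frac{2 X}{3 + X}$ ($I{\left(X \right)} = -2 + \frac{X + X}{X + 3} = -2 + \frac{2 X}{3 + X}$)
$d = - \frac{16}{19}$ ($d = 16 \left(- \frac{1}{19}\right) = - \frac{16}{19} \approx -0.8421$)
$d 10 I{\left(W{\left(-5,-5 \right)} \right)} = \left(- \frac{16}{19}\right) 10 \left(- \frac{6}{3 + \left(\left(-5\right)^{2} + 6 \left(-5\right) + 6 \left(-5\right) - -25\right)}\right) = - \frac{160 \left(- \frac{6}{3 + \left(25 - 30 - 30 + 25\right)}\right)}{19} = - \frac{160 \left(- \frac{6}{3 - 10}\right)}{19} = - \frac{160 \left(- \frac{6}{-7}\right)}{19} = - \frac{160 \left(\left(-6\right) \left(- \frac{1}{7}\right)\right)}{19} = \left(- \frac{160}{19}\right) \frac{6}{7} = - \frac{960}{133}$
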